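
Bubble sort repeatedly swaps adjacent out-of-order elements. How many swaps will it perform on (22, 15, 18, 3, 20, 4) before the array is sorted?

10

The minimum number of adjacent swaps to sort an array equals its inversion count, since every such swap removes exactly one inversion.
Count inversions — for each element, later elements that are smaller:
22: 15, 18, 3, 20, 4 → 5
15: 3, 4 → 2
18: 3, 4 → 2
3: none → 0
20: 4 → 1
4: none → 0
Total inversions: 5 + 2 + 2 + 0 + 1 + 0 = 10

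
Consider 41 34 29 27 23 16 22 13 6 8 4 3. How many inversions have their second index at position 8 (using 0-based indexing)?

The element at index 8 is 6.
Elements before it: 41, 34, 29, 27, 23, 16, 22, 13
Those larger than 6: 41, 34, 29, 27, 23, 16, 22, 13

8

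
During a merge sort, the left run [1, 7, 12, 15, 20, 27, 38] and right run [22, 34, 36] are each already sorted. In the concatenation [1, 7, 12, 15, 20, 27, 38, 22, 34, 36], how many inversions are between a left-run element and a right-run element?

For each element r of the right run, count left-run elements greater than r:
r = 22: 27, 38 → 2
r = 34: 38 → 1
r = 36: 38 → 1
Cross-inversions: 2 + 1 + 1 = 4

There are 4 cross-inversions.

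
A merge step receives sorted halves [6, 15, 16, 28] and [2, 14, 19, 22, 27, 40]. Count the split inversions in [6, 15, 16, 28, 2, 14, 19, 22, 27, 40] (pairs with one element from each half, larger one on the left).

Take each right-half value and tally the left-half values above it:
r = 2: 6, 15, 16, 28 → 4
r = 14: 15, 16, 28 → 3
r = 19: 28 → 1
r = 22: 28 → 1
r = 27: 28 → 1
r = 40: none → 0
Cross-inversions: 4 + 3 + 1 + 1 + 1 + 0 = 10

Split inversions: 10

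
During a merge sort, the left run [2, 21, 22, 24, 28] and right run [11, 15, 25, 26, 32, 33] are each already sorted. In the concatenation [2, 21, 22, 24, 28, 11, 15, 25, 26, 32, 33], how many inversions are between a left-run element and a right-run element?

10 cross-inversions

Count, for every r in R, how many entries of L exceed r:
r = 11: 21, 22, 24, 28 → 4
r = 15: 21, 22, 24, 28 → 4
r = 25: 28 → 1
r = 26: 28 → 1
r = 32: none → 0
r = 33: none → 0
Cross-inversions: 4 + 4 + 1 + 1 + 0 + 0 = 10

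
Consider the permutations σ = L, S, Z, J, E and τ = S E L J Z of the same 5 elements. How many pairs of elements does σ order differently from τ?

Assign each item its position (1..5) in the first ordering, then rewrite the second ordering as that position sequence:
positions: L→1, S→2, Z→3, J→4, E→5
second ordering as positions: [2, 5, 1, 4, 3]
Discordant pairs = inversions in this position sequence.
2: 1 → 1
5: 1, 4, 3 → 3
1: 0
4: 3 → 1
3: 0
Total: 1 + 3 + 0 + 1 + 0 = 5

5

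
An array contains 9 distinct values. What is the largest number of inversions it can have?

36 inversions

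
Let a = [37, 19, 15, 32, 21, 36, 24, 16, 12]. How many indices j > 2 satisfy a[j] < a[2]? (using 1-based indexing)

3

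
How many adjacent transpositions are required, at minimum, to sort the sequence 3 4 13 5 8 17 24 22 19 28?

Minimum adjacent swaps = number of inversions (each swap of adjacent out-of-order elements removes one inversion and no swap can remove more).
Count inversions — for each element, later elements that are smaller:
3: none → 0
4: none → 0
13: 5, 8 → 2
5: none → 0
8: none → 0
17: none → 0
24: 22, 19 → 2
22: 19 → 1
19: none → 0
28: none → 0
Total inversions: 0 + 0 + 2 + 0 + 0 + 0 + 2 + 1 + 0 + 0 = 5

5 adjacent swaps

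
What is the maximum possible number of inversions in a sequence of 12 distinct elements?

66

A reversed (strictly descending) arrangement makes every pair an inversion, giving C(12, 2) inversions.
C(12, 2) = 12·11/2 = 66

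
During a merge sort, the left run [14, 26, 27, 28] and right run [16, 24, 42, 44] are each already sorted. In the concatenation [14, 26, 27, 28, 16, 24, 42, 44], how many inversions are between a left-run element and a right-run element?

6

For each element r of the right run, count left-run elements greater than r:
r = 16: 26, 27, 28 → 3
r = 24: 26, 27, 28 → 3
r = 42: none → 0
r = 44: none → 0
Cross-inversions: 3 + 3 + 0 + 0 = 6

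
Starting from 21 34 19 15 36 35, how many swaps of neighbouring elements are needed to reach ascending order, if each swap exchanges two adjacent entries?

Minimum adjacent swaps = number of inversions (each swap of adjacent out-of-order elements removes one inversion and no swap can remove more).
Count inversions — for each element, later elements that are smaller:
21: 19, 15 → 2
34: 19, 15 → 2
19: 15 → 1
15: none → 0
36: 35 → 1
35: none → 0
Total inversions: 2 + 2 + 1 + 0 + 1 + 0 = 6

6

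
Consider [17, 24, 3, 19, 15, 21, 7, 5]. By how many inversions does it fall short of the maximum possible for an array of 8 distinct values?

10

Maximum inversions for 8 distinct elements is C(8, 2) = 8·7/2 = 28.
Current inversions — for each element, count later smaller elements:
17: 4
24: 6
3: 0
19: 3
15: 2
21: 2
7: 1
5: 0
Current total: 4 + 6 + 0 + 3 + 2 + 2 + 1 + 0 = 18
Shortfall: 28 − 18 = 10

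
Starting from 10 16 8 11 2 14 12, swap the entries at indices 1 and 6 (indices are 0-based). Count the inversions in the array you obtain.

Positions 1 and 6 hold 16 and 12; after swapping, the array is [10, 12, 8, 11, 2, 14, 16].
Element-by-element contributions:
10 → 8, 2 → 2
12 → 8, 11, 2 → 3
8 → 2 → 1
11 → 2 → 1
2 → none → 0
14 → none → 0
16 → none → 0
Sum: 2 + 3 + 1 + 1 + 0 + 0 + 0 = 7

7 inversions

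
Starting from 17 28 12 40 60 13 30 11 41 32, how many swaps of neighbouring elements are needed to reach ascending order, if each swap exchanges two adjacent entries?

19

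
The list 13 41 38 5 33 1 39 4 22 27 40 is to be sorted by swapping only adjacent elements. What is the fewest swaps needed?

27 adjacent swaps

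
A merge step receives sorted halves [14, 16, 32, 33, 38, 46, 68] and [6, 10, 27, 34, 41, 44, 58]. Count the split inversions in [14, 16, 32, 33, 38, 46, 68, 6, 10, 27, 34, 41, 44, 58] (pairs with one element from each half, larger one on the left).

Count, for every r in R, how many entries of L exceed r:
r = 6: 14, 16, 32, 33, 38, 46, 68 → 7
r = 10: 14, 16, 32, 33, 38, 46, 68 → 7
r = 27: 32, 33, 38, 46, 68 → 5
r = 34: 38, 46, 68 → 3
r = 41: 46, 68 → 2
r = 44: 46, 68 → 2
r = 58: 68 → 1
Cross-inversions: 7 + 7 + 5 + 3 + 2 + 2 + 1 = 27

Split inversions: 27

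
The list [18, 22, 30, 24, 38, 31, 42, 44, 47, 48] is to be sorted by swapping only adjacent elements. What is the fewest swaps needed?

2 swaps

Each adjacent swap fixes exactly one inversion, so the minimum swap count equals the number of inversions.
Count inversions — for each element, later elements that are smaller:
18: none → 0
22: none → 0
30: 24 → 1
24: none → 0
38: 31 → 1
31: none → 0
42: none → 0
44: none → 0
47: none → 0
48: none → 0
Total inversions: 0 + 0 + 1 + 0 + 1 + 0 + 0 + 0 + 0 + 0 = 2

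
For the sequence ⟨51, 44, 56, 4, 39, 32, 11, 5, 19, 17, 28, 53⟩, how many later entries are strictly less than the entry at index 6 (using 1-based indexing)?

5 such elements

The element at index 6 is 32.
Elements after it: 11, 5, 19, 17, 28, 53
Those smaller than 32: 11, 5, 19, 17, 28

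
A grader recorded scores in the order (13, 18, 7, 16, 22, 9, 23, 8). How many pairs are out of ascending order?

Count, for each position, how many later elements it exceeds:
13 → 7, 9, 8 → 3
18 → 7, 16, 9, 8 → 4
7 → none → 0
16 → 9, 8 → 2
22 → 9, 8 → 2
9 → 8 → 1
23 → 8 → 1
8 → none → 0
Sum: 3 + 4 + 0 + 2 + 2 + 1 + 1 + 0 = 13

13 inversions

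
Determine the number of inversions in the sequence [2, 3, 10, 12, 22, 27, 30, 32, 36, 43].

Sweep left to right; for each value list the smaller values that follow it:
2: 0
3: 0
10: 0
12: 0
22: 0
27: 0
30: 0
32: 0
36: 0
43: 0
Sum: 0 + 0 + 0 + 0 + 0 + 0 + 0 + 0 + 0 + 0 = 0

0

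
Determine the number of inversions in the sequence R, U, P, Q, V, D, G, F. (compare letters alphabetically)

Sweep left to right; for each value list the smaller values that follow it:
R → P, Q, D, G, F → 5
U → P, Q, D, G, F → 5
P → D, G, F → 3
Q → D, G, F → 3
V → D, G, F → 3
D → none → 0
G → F → 1
F → none → 0
Sum: 5 + 5 + 3 + 3 + 3 + 0 + 1 + 0 = 20

Inversions: 20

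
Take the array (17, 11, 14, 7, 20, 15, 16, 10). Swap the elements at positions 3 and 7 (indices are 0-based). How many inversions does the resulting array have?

Positions 3 and 7 hold 7 and 10; after swapping, the array is [17, 11, 14, 10, 20, 15, 16, 7].
Count, for each position, how many later elements it exceeds:
17: 6
11: 2
14: 2
10: 1
20: 3
15: 1
16: 1
7: 0
Sum: 6 + 2 + 2 + 1 + 3 + 1 + 1 + 0 = 16

There are 16 inversions.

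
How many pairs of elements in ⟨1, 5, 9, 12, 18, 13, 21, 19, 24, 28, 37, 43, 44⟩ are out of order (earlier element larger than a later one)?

2 inversions

Element-by-element contributions:
1: 0
5: 0
9: 0
12: 0
18: 1
13: 0
21: 1
19: 0
24: 0
28: 0
37: 0
43: 0
44: 0
Sum: 0 + 0 + 0 + 0 + 1 + 0 + 1 + 0 + 0 + 0 + 0 + 0 + 0 = 2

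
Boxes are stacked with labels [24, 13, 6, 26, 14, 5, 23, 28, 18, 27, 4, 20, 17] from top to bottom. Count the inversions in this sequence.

Inversions: 39

Element-by-element contributions:
24 → 13, 6, 14, 5, 23, 18, 4, 20, 17 → 9
13 → 6, 5, 4 → 3
6 → 5, 4 → 2
26 → 14, 5, 23, 18, 4, 20, 17 → 7
14 → 5, 4 → 2
5 → 4 → 1
23 → 18, 4, 20, 17 → 4
28 → 18, 27, 4, 20, 17 → 5
18 → 4, 17 → 2
27 → 4, 20, 17 → 3
4 → none → 0
20 → 17 → 1
17 → none → 0
Sum: 9 + 3 + 2 + 7 + 2 + 1 + 4 + 5 + 2 + 3 + 0 + 1 + 0 = 39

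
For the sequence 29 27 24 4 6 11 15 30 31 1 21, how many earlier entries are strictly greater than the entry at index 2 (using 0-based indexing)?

The element at index 2 is 24.
Elements before it: 29, 27
Those larger than 24: 29, 27

2 such elements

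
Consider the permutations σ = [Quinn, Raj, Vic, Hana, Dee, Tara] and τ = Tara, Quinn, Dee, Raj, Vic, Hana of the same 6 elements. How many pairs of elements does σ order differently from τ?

Assign each item its position (1..6) in the first ordering, then rewrite the second ordering as that position sequence:
positions: Quinn→1, Raj→2, Vic→3, Hana→4, Dee→5, Tara→6
second ordering as positions: [6, 1, 5, 2, 3, 4]
Discordant pairs = inversions in this position sequence.
6: 1, 5, 2, 3, 4 → 5
1: 0
5: 2, 3, 4 → 3
2: 0
3: 0
4: 0
Total: 5 + 0 + 3 + 0 + 0 + 0 = 8

8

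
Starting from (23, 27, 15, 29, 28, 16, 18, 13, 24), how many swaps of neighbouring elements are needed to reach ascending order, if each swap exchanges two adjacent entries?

Swaps: 21

The minimum number of adjacent swaps to sort an array equals its inversion count, since every such swap removes exactly one inversion.
Count inversions — for each element, later elements that are smaller:
23: 15, 16, 18, 13 → 4
27: 15, 16, 18, 13, 24 → 5
15: 13 → 1
29: 28, 16, 18, 13, 24 → 5
28: 16, 18, 13, 24 → 4
16: 13 → 1
18: 13 → 1
13: none → 0
24: none → 0
Total inversions: 4 + 5 + 1 + 5 + 4 + 1 + 1 + 0 + 0 = 21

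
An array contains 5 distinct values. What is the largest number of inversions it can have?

Inversions: 10

The maximum occurs when the array is in strictly decreasing order: every one of the C(5, 2) pairs is inverted.
C(5, 2) = 5·4/2 = 10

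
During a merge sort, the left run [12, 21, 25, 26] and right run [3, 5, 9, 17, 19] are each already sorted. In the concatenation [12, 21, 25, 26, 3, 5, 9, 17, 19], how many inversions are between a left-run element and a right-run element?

Take each right-half value and tally the left-half values above it:
r = 3: 12, 21, 25, 26 → 4
r = 5: 12, 21, 25, 26 → 4
r = 9: 12, 21, 25, 26 → 4
r = 17: 21, 25, 26 → 3
r = 19: 21, 25, 26 → 3
Cross-inversions: 4 + 4 + 4 + 3 + 3 = 18

18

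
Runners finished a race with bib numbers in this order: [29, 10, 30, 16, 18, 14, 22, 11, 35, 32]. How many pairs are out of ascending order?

There are 18 out-of-order pairs.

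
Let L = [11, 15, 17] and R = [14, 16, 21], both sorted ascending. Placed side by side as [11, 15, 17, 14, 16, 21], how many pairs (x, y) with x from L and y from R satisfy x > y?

Count, for every r in R, how many entries of L exceed r:
r = 14: 15, 17 → 2
r = 16: 17 → 1
r = 21: none → 0
Cross-inversions: 2 + 1 + 0 = 3

3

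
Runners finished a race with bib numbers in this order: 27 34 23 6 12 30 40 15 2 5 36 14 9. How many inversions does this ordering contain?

47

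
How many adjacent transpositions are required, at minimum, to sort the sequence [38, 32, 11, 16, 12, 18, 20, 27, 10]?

Minimum adjacent swaps = number of inversions (each swap of adjacent out-of-order elements removes one inversion and no swap can remove more).
Count inversions — for each element, later elements that are smaller:
38: 32, 11, 16, 12, 18, 20, 27, 10 → 8
32: 11, 16, 12, 18, 20, 27, 10 → 7
11: 10 → 1
16: 12, 10 → 2
12: 10 → 1
18: 10 → 1
20: 10 → 1
27: 10 → 1
10: none → 0
Total inversions: 8 + 7 + 1 + 2 + 1 + 1 + 1 + 1 + 0 = 22

22 adjacent swaps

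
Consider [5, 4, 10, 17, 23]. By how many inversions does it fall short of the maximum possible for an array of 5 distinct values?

9 inversions short

Maximum inversions for 5 distinct elements is C(5, 2) = 5·4/2 = 10.
Current inversions — for each element, count later smaller elements:
5: 1
4: 0
10: 0
17: 0
23: 0
Current total: 1 + 0 + 0 + 0 + 0 = 1
Shortfall: 10 − 1 = 9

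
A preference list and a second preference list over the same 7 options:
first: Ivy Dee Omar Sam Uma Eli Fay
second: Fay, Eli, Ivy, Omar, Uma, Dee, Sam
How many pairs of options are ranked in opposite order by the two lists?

There are 14 pairs.

Assign each item its position (1..7) in the first ordering, then rewrite the second ordering as that position sequence:
positions: Ivy→1, Dee→2, Omar→3, Sam→4, Uma→5, Eli→6, Fay→7
second ordering as positions: [7, 6, 1, 3, 5, 2, 4]
Discordant pairs = inversions in this position sequence.
7: 6, 1, 3, 5, 2, 4 → 6
6: 1, 3, 5, 2, 4 → 5
1: 0
3: 2 → 1
5: 2, 4 → 2
2: 0
4: 0
Total: 6 + 5 + 0 + 1 + 2 + 0 + 0 = 14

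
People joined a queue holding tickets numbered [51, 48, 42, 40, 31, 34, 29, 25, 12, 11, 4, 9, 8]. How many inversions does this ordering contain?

Sweep left to right; for each value list the smaller values that follow it:
51 → 48, 42, 40, 31, 34, 29, 25, 12, 11, 4, 9, 8 → 12
48 → 42, 40, 31, 34, 29, 25, 12, 11, 4, 9, 8 → 11
42 → 40, 31, 34, 29, 25, 12, 11, 4, 9, 8 → 10
40 → 31, 34, 29, 25, 12, 11, 4, 9, 8 → 9
31 → 29, 25, 12, 11, 4, 9, 8 → 7
34 → 29, 25, 12, 11, 4, 9, 8 → 7
29 → 25, 12, 11, 4, 9, 8 → 6
25 → 12, 11, 4, 9, 8 → 5
12 → 11, 4, 9, 8 → 4
11 → 4, 9, 8 → 3
4 → none → 0
9 → 8 → 1
8 → none → 0
Sum: 12 + 11 + 10 + 9 + 7 + 7 + 6 + 5 + 4 + 3 + 0 + 1 + 0 = 75

75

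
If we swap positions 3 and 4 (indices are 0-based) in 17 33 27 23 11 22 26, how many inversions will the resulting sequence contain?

Positions 3 and 4 hold 23 and 11; after swapping, the array is [17, 33, 27, 11, 23, 22, 26].
For each element, count later entries that are smaller:
17 → 11 → 1
33 → 27, 11, 23, 22, 26 → 5
27 → 11, 23, 22, 26 → 4
11 → none → 0
23 → 22 → 1
22 → none → 0
26 → none → 0
Sum: 1 + 5 + 4 + 0 + 1 + 0 + 0 = 11

11 inversions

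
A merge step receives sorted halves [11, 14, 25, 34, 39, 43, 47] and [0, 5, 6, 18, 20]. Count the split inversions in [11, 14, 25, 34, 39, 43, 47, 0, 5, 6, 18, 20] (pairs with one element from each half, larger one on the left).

Take each right-half value and tally the left-half values above it:
r = 0: 11, 14, 25, 34, 39, 43, 47 → 7
r = 5: 11, 14, 25, 34, 39, 43, 47 → 7
r = 6: 11, 14, 25, 34, 39, 43, 47 → 7
r = 18: 25, 34, 39, 43, 47 → 5
r = 20: 25, 34, 39, 43, 47 → 5
Cross-inversions: 7 + 7 + 7 + 5 + 5 = 31

31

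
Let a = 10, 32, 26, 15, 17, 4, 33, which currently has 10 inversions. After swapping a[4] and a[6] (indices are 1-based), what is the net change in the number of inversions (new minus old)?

-1

Positions 4 and 6 hold 15 and 4; after swapping, the array is [10, 32, 26, 4, 17, 15, 33].
For each element, count later entries that are smaller:
10 → 4 → 1
32 → 26, 4, 17, 15 → 4
26 → 4, 17, 15 → 3
4 → none → 0
17 → 15 → 1
15 → none → 0
33 → none → 0
Sum: 1 + 4 + 3 + 0 + 1 + 0 + 0 = 9
Change: 9 − 10 = -1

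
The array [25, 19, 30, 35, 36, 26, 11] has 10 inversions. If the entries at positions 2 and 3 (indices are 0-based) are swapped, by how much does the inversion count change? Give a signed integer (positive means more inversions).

+1

Positions 2 and 3 hold 30 and 35; after swapping, the array is [25, 19, 35, 30, 36, 26, 11].
For each element, count later entries that are smaller:
25 → 19, 11 → 2
19 → 11 → 1
35 → 30, 26, 11 → 3
30 → 26, 11 → 2
36 → 26, 11 → 2
26 → 11 → 1
11 → none → 0
Sum: 2 + 1 + 3 + 2 + 2 + 1 + 0 = 11
Change: 11 − 10 = +1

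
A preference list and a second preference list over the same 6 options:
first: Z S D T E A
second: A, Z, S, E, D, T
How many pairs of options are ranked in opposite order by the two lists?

Assign each item its position (1..6) in the first ordering, then rewrite the second ordering as that position sequence:
positions: Z→1, S→2, D→3, T→4, E→5, A→6
second ordering as positions: [6, 1, 2, 5, 3, 4]
Discordant pairs = inversions in this position sequence.
6: 1, 2, 5, 3, 4 → 5
1: 0
2: 0
5: 3, 4 → 2
3: 0
4: 0
Total: 5 + 0 + 0 + 2 + 0 + 0 = 7

7 pairs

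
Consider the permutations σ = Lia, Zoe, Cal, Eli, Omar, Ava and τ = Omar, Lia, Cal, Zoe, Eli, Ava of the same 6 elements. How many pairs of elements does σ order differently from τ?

Assign each item its position (1..6) in the first ordering, then rewrite the second ordering as that position sequence:
positions: Lia→1, Zoe→2, Cal→3, Eli→4, Omar→5, Ava→6
second ordering as positions: [5, 1, 3, 2, 4, 6]
Discordant pairs = inversions in this position sequence.
5: 1, 3, 2, 4 → 4
1: 0
3: 2 → 1
2: 0
4: 0
6: 0
Total: 4 + 0 + 1 + 0 + 0 + 0 = 5

5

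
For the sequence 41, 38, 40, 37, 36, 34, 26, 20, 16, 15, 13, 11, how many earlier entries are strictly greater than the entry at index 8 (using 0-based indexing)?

The element at index 8 is 16.
Elements before it: 41, 38, 40, 37, 36, 34, 26, 20
Those larger than 16: 41, 38, 40, 37, 36, 34, 26, 20

8 such elements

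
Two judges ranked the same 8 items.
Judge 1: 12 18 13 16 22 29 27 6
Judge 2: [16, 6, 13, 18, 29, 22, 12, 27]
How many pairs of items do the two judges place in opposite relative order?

15

Assign each item its position (1..8) in the first ordering, then rewrite the second ordering as that position sequence:
positions: 12→1, 18→2, 13→3, 16→4, 22→5, 29→6, 27→7, 6→8
second ordering as positions: [4, 8, 3, 2, 6, 5, 1, 7]
Discordant pairs = inversions in this position sequence.
4: 3, 2, 1 → 3
8: 3, 2, 6, 5, 1, 7 → 6
3: 2, 1 → 2
2: 1 → 1
6: 5, 1 → 2
5: 1 → 1
1: 0
7: 0
Total: 3 + 6 + 2 + 1 + 2 + 1 + 0 + 0 = 15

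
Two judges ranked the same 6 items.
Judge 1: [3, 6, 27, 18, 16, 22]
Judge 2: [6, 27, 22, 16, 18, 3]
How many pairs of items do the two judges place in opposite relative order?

8

Assign each item its position (1..6) in the first ordering, then rewrite the second ordering as that position sequence:
positions: 3→1, 6→2, 27→3, 18→4, 16→5, 22→6
second ordering as positions: [2, 3, 6, 5, 4, 1]
Discordant pairs = inversions in this position sequence.
2: 1 → 1
3: 1 → 1
6: 5, 4, 1 → 3
5: 4, 1 → 2
4: 1 → 1
1: 0
Total: 1 + 1 + 3 + 2 + 1 + 0 = 8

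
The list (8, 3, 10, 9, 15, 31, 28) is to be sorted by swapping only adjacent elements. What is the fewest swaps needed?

3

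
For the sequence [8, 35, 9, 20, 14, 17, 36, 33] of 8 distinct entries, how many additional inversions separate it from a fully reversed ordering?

20

Maximum inversions for 8 distinct elements is C(8, 2) = 8·7/2 = 28.
Current inversions — for each element, count later smaller elements:
8: 0
35: 5
9: 0
20: 2
14: 0
17: 0
36: 1
33: 0
Current total: 0 + 5 + 0 + 2 + 0 + 0 + 1 + 0 = 8
Shortfall: 28 − 8 = 20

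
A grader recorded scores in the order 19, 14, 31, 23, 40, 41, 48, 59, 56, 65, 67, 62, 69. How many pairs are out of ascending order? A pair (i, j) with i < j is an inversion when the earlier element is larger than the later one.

5

Sweep left to right; for each value list the smaller values that follow it:
19 → 14 → 1
14 → none → 0
31 → 23 → 1
23 → none → 0
40 → none → 0
41 → none → 0
48 → none → 0
59 → 56 → 1
56 → none → 0
65 → 62 → 1
67 → 62 → 1
62 → none → 0
69 → none → 0
Sum: 1 + 0 + 1 + 0 + 0 + 0 + 0 + 1 + 0 + 1 + 1 + 0 + 0 = 5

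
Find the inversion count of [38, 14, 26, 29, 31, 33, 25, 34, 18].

There are 18 inversions.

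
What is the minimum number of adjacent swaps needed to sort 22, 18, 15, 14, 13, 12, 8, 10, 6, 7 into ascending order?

Each adjacent swap fixes exactly one inversion, so the minimum swap count equals the number of inversions.
Count inversions — for each element, later elements that are smaller:
22: 18, 15, 14, 13, 12, 8, 10, 6, 7 → 9
18: 15, 14, 13, 12, 8, 10, 6, 7 → 8
15: 14, 13, 12, 8, 10, 6, 7 → 7
14: 13, 12, 8, 10, 6, 7 → 6
13: 12, 8, 10, 6, 7 → 5
12: 8, 10, 6, 7 → 4
8: 6, 7 → 2
10: 6, 7 → 2
6: none → 0
7: none → 0
Total inversions: 9 + 8 + 7 + 6 + 5 + 4 + 2 + 2 + 0 + 0 = 43

43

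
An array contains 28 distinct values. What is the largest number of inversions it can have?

The maximum occurs when the array is in strictly decreasing order: every one of the C(28, 2) pairs is inverted.
C(28, 2) = 28·27/2 = 378

378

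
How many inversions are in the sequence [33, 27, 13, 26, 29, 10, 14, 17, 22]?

There are 23 inversions.

Count, for each position, how many later elements it exceeds:
33: 8
27: 6
13: 1
26: 4
29: 4
10: 0
14: 0
17: 0
22: 0
Sum: 8 + 6 + 1 + 4 + 4 + 0 + 0 + 0 + 0 = 23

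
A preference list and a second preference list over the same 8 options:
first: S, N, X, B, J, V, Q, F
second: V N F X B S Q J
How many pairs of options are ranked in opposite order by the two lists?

14 pairs

Assign each item its position (1..8) in the first ordering, then rewrite the second ordering as that position sequence:
positions: S→1, N→2, X→3, B→4, J→5, V→6, Q→7, F→8
second ordering as positions: [6, 2, 8, 3, 4, 1, 7, 5]
Discordant pairs = inversions in this position sequence.
6: 2, 3, 4, 1, 5 → 5
2: 1 → 1
8: 3, 4, 1, 7, 5 → 5
3: 1 → 1
4: 1 → 1
1: 0
7: 5 → 1
5: 0
Total: 5 + 1 + 5 + 1 + 1 + 0 + 1 + 0 = 14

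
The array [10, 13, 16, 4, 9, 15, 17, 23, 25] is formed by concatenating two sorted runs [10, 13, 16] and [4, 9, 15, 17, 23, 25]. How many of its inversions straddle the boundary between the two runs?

7 split inversions

Count, for every r in R, how many entries of L exceed r:
r = 4: 10, 13, 16 → 3
r = 9: 10, 13, 16 → 3
r = 15: 16 → 1
r = 17: none → 0
r = 23: none → 0
r = 25: none → 0
Cross-inversions: 3 + 3 + 1 + 0 + 0 + 0 = 7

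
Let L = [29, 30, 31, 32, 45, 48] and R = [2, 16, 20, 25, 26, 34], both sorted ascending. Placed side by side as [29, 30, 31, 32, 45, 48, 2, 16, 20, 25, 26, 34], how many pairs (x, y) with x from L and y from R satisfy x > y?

For each element r of the right run, count left-run elements greater than r:
r = 2: 29, 30, 31, 32, 45, 48 → 6
r = 16: 29, 30, 31, 32, 45, 48 → 6
r = 20: 29, 30, 31, 32, 45, 48 → 6
r = 25: 29, 30, 31, 32, 45, 48 → 6
r = 26: 29, 30, 31, 32, 45, 48 → 6
r = 34: 45, 48 → 2
Cross-inversions: 6 + 6 + 6 + 6 + 6 + 2 = 32

32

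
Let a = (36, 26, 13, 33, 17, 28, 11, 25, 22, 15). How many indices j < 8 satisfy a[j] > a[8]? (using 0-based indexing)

The element at index 8 is 22.
Elements before it: 36, 26, 13, 33, 17, 28, 11, 25
Those larger than 22: 36, 26, 33, 28, 25

5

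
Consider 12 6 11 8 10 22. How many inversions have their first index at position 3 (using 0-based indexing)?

0 such elements

The element at index 3 is 8.
Elements after it: 10, 22
None of them are smaller than 8.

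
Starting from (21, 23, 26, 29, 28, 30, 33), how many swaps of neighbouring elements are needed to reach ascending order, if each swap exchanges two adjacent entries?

The minimum number of adjacent swaps to sort an array equals its inversion count, since every such swap removes exactly one inversion.
Count inversions — for each element, later elements that are smaller:
21: none → 0
23: none → 0
26: none → 0
29: 28 → 1
28: none → 0
30: none → 0
33: none → 0
Total inversions: 0 + 0 + 0 + 1 + 0 + 0 + 0 = 1

Swaps: 1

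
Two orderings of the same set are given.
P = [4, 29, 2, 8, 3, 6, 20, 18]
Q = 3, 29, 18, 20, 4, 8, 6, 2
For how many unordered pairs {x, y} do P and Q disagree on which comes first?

16 disagreeing pairs

Assign each item its position (1..8) in the first ordering, then rewrite the second ordering as that position sequence:
positions: 4→1, 29→2, 2→3, 8→4, 3→5, 6→6, 20→7, 18→8
second ordering as positions: [5, 2, 8, 7, 1, 4, 6, 3]
Discordant pairs = inversions in this position sequence.
5: 2, 1, 4, 3 → 4
2: 1 → 1
8: 7, 1, 4, 6, 3 → 5
7: 1, 4, 6, 3 → 4
1: 0
4: 3 → 1
6: 3 → 1
3: 0
Total: 4 + 1 + 5 + 4 + 0 + 1 + 1 + 0 = 16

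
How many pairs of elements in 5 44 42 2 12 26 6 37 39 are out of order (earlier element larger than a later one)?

Sweep left to right; for each value list the smaller values that follow it:
5: 1
44: 7
42: 6
2: 0
12: 1
26: 1
6: 0
37: 0
39: 0
Sum: 1 + 7 + 6 + 0 + 1 + 1 + 0 + 0 + 0 = 16

16 inversions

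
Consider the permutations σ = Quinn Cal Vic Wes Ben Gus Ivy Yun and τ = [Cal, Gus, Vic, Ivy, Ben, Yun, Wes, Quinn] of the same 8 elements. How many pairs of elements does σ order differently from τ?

Assign each item its position (1..8) in the first ordering, then rewrite the second ordering as that position sequence:
positions: Quinn→1, Cal→2, Vic→3, Wes→4, Ben→5, Gus→6, Ivy→7, Yun→8
second ordering as positions: [2, 6, 3, 7, 5, 8, 4, 1]
Discordant pairs = inversions in this position sequence.
2: 1 → 1
6: 3, 5, 4, 1 → 4
3: 1 → 1
7: 5, 4, 1 → 3
5: 4, 1 → 2
8: 4, 1 → 2
4: 1 → 1
1: 0
Total: 1 + 4 + 1 + 3 + 2 + 2 + 1 + 0 = 14

14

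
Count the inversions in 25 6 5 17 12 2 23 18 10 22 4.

Sweep left to right; for each value list the smaller values that follow it:
25: 10
6: 3
5: 2
17: 4
12: 3
2: 0
23: 4
18: 2
10: 1
22: 1
4: 0
Sum: 10 + 3 + 2 + 4 + 3 + 0 + 4 + 2 + 1 + 1 + 0 = 30

30 inversions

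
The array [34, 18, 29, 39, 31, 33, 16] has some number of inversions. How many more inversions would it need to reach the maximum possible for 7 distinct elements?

Maximum inversions for 7 distinct elements is C(7, 2) = 7·6/2 = 21.
Current inversions — for each element, count later smaller elements:
34: 5
18: 1
29: 1
39: 3
31: 1
33: 1
16: 0
Current total: 5 + 1 + 1 + 3 + 1 + 1 + 0 = 12
Shortfall: 21 − 12 = 9

9 inversions short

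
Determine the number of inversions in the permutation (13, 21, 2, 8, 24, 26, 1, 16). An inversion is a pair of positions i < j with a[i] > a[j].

Element-by-element contributions:
13 → 2, 8, 1 → 3
21 → 2, 8, 1, 16 → 4
2 → 1 → 1
8 → 1 → 1
24 → 1, 16 → 2
26 → 1, 16 → 2
1 → none → 0
16 → none → 0
Sum: 3 + 4 + 1 + 1 + 2 + 2 + 0 + 0 = 13

13 out-of-order pairs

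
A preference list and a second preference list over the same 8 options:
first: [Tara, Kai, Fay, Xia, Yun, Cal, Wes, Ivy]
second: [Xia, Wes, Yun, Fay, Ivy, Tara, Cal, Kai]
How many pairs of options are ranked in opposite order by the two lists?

17

Assign each item its position (1..8) in the first ordering, then rewrite the second ordering as that position sequence:
positions: Tara→1, Kai→2, Fay→3, Xia→4, Yun→5, Cal→6, Wes→7, Ivy→8
second ordering as positions: [4, 7, 5, 3, 8, 1, 6, 2]
Discordant pairs = inversions in this position sequence.
4: 3, 1, 2 → 3
7: 5, 3, 1, 6, 2 → 5
5: 3, 1, 2 → 3
3: 1, 2 → 2
8: 1, 6, 2 → 3
1: 0
6: 2 → 1
2: 0
Total: 3 + 5 + 3 + 2 + 3 + 0 + 1 + 0 = 17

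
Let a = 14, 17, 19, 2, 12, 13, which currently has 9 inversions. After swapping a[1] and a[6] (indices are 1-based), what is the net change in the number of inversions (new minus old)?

-1

Positions 1 and 6 hold 14 and 13; after swapping, the array is [13, 17, 19, 2, 12, 14].
For each element, count later entries that are smaller:
13: 2
17: 3
19: 3
2: 0
12: 0
14: 0
Sum: 2 + 3 + 3 + 0 + 0 + 0 = 8
Change: 8 − 9 = -1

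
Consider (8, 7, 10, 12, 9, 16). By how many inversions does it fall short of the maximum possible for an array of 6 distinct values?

12 inversions short

Maximum inversions for 6 distinct elements is C(6, 2) = 6·5/2 = 15.
Current inversions — for each element, count later smaller elements:
8: 1
7: 0
10: 1
12: 1
9: 0
16: 0
Current total: 1 + 0 + 1 + 1 + 0 + 0 = 3
Shortfall: 15 − 3 = 12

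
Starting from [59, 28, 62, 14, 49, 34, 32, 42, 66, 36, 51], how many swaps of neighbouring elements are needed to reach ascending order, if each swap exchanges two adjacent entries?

24

The minimum number of adjacent swaps to sort an array equals its inversion count, since every such swap removes exactly one inversion.
Count inversions — for each element, later elements that are smaller:
59: 28, 14, 49, 34, 32, 42, 36, 51 → 8
28: 14 → 1
62: 14, 49, 34, 32, 42, 36, 51 → 7
14: none → 0
49: 34, 32, 42, 36 → 4
34: 32 → 1
32: none → 0
42: 36 → 1
66: 36, 51 → 2
36: none → 0
51: none → 0
Total inversions: 8 + 1 + 7 + 0 + 4 + 1 + 0 + 1 + 2 + 0 + 0 = 24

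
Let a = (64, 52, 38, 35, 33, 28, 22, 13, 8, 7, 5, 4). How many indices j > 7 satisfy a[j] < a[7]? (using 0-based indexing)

4 such elements

The element at index 7 is 13.
Elements after it: 8, 7, 5, 4
Those smaller than 13: 8, 7, 5, 4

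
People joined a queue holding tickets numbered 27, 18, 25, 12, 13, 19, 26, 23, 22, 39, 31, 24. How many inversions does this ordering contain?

Sweep left to right; for each value list the smaller values that follow it:
27 → 18, 25, 12, 13, 19, 26, 23, 22, 24 → 9
18 → 12, 13 → 2
25 → 12, 13, 19, 23, 22, 24 → 6
12 → none → 0
13 → none → 0
19 → none → 0
26 → 23, 22, 24 → 3
23 → 22 → 1
22 → none → 0
39 → 31, 24 → 2
31 → 24 → 1
24 → none → 0
Sum: 9 + 2 + 6 + 0 + 0 + 0 + 3 + 1 + 0 + 2 + 1 + 0 = 24

24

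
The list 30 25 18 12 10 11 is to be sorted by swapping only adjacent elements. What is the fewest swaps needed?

14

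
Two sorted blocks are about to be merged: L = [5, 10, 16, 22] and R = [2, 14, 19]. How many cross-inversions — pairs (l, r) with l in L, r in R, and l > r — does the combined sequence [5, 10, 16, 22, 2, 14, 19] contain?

For each element r of the right run, count left-run elements greater than r:
r = 2: 5, 10, 16, 22 → 4
r = 14: 16, 22 → 2
r = 19: 22 → 1
Cross-inversions: 4 + 2 + 1 = 7

7 cross-inversions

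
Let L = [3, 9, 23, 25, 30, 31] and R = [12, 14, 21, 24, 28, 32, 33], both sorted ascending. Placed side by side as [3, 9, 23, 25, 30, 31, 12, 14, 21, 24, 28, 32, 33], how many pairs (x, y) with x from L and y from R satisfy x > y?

Take each right-half value and tally the left-half values above it:
r = 12: 23, 25, 30, 31 → 4
r = 14: 23, 25, 30, 31 → 4
r = 21: 23, 25, 30, 31 → 4
r = 24: 25, 30, 31 → 3
r = 28: 30, 31 → 2
r = 32: none → 0
r = 33: none → 0
Cross-inversions: 4 + 4 + 4 + 3 + 2 + 0 + 0 = 17

17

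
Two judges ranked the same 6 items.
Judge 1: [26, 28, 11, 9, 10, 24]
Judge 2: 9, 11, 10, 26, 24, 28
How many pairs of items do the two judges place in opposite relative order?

8

Assign each item its position (1..6) in the first ordering, then rewrite the second ordering as that position sequence:
positions: 26→1, 28→2, 11→3, 9→4, 10→5, 24→6
second ordering as positions: [4, 3, 5, 1, 6, 2]
Discordant pairs = inversions in this position sequence.
4: 3, 1, 2 → 3
3: 1, 2 → 2
5: 1, 2 → 2
1: 0
6: 2 → 1
2: 0
Total: 3 + 2 + 2 + 0 + 1 + 0 = 8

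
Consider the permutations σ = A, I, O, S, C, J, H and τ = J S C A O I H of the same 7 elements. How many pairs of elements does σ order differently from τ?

There are 12 discordant pairs.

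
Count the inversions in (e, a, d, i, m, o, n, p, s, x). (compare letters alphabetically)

Count, for each position, how many later elements it exceeds:
e → a, d → 2
a → none → 0
d → none → 0
i → none → 0
m → none → 0
o → n → 1
n → none → 0
p → none → 0
s → none → 0
x → none → 0
Sum: 2 + 0 + 0 + 0 + 0 + 1 + 0 + 0 + 0 + 0 = 3

3 inversions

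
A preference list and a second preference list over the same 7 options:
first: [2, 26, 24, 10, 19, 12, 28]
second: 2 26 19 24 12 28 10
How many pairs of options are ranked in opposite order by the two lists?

4 pairs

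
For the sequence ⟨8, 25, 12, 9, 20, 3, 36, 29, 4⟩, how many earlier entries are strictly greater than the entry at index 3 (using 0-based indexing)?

The element at index 3 is 9.
Elements before it: 8, 25, 12
Those larger than 9: 25, 12

2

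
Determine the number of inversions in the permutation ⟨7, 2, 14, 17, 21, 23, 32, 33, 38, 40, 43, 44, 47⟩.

1

For each element, count later entries that are smaller:
7 → 2 → 1
2 → none → 0
14 → none → 0
17 → none → 0
21 → none → 0
23 → none → 0
32 → none → 0
33 → none → 0
38 → none → 0
40 → none → 0
43 → none → 0
44 → none → 0
47 → none → 0
Sum: 1 + 0 + 0 + 0 + 0 + 0 + 0 + 0 + 0 + 0 + 0 + 0 + 0 = 1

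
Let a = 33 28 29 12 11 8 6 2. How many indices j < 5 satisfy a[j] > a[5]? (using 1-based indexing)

The element at index 5 is 11.
Elements before it: 33, 28, 29, 12
Those larger than 11: 33, 28, 29, 12

4 such elements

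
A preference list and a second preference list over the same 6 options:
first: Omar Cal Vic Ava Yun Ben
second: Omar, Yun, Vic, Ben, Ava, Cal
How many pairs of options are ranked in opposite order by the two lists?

Assign each item its position (1..6) in the first ordering, then rewrite the second ordering as that position sequence:
positions: Omar→1, Cal→2, Vic→3, Ava→4, Yun→5, Ben→6
second ordering as positions: [1, 5, 3, 6, 4, 2]
Discordant pairs = inversions in this position sequence.
1: 0
5: 3, 4, 2 → 3
3: 2 → 1
6: 4, 2 → 2
4: 2 → 1
2: 0
Total: 0 + 3 + 1 + 2 + 1 + 0 = 7

7 pairs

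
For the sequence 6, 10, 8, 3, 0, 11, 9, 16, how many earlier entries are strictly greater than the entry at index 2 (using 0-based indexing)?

The element at index 2 is 8.
Elements before it: 6, 10
Those larger than 8: 10

1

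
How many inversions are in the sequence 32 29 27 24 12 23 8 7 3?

Out-of-order pairs: 35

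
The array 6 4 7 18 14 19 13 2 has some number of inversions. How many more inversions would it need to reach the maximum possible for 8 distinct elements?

Maximum inversions for 8 distinct elements is C(8, 2) = 8·7/2 = 28.
Current inversions — for each element, count later smaller elements:
6: 2
4: 1
7: 1
18: 3
14: 2
19: 2
13: 1
2: 0
Current total: 2 + 1 + 1 + 3 + 2 + 2 + 1 + 0 = 12
Shortfall: 28 − 12 = 16

16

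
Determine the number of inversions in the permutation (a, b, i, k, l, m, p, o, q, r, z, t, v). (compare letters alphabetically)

3 inversions

Count, for each position, how many later elements it exceeds:
a → none → 0
b → none → 0
i → none → 0
k → none → 0
l → none → 0
m → none → 0
p → o → 1
o → none → 0
q → none → 0
r → none → 0
z → t, v → 2
t → none → 0
v → none → 0
Sum: 0 + 0 + 0 + 0 + 0 + 0 + 1 + 0 + 0 + 0 + 2 + 0 + 0 = 3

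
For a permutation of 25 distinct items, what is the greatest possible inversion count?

A reversed (strictly descending) arrangement makes every pair an inversion, giving C(25, 2) inversions.
C(25, 2) = 25·24/2 = 300

Inversions: 300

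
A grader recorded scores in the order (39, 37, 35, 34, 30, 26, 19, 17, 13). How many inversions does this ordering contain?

36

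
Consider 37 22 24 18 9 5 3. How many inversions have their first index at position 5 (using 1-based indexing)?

The element at index 5 is 9.
Elements after it: 5, 3
Those smaller than 9: 5, 3

2 such elements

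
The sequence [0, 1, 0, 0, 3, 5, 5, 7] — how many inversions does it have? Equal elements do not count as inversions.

Sweep left to right; for each value list the smaller values that follow it:
0 → none → 0
1 → 0, 0 → 2
0 → none → 0
0 → none → 0
3 → none → 0
5 → none → 0
5 → none → 0
7 → none → 0
Sum: 0 + 2 + 0 + 0 + 0 + 0 + 0 + 0 = 2

2 inversions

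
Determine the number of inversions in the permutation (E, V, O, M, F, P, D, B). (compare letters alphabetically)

20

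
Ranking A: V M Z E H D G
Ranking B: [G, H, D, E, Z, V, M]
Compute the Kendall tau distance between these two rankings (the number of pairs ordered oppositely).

Assign each item its position (1..7) in the first ordering, then rewrite the second ordering as that position sequence:
positions: V→1, M→2, Z→3, E→4, H→5, D→6, G→7
second ordering as positions: [7, 5, 6, 4, 3, 1, 2]
Discordant pairs = inversions in this position sequence.
7: 5, 6, 4, 3, 1, 2 → 6
5: 4, 3, 1, 2 → 4
6: 4, 3, 1, 2 → 4
4: 3, 1, 2 → 3
3: 1, 2 → 2
1: 0
2: 0
Total: 6 + 4 + 4 + 3 + 2 + 0 + 0 = 19

19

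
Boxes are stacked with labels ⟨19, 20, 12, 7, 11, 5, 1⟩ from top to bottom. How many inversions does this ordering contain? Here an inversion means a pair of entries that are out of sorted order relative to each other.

For each element, count later entries that are smaller:
19: 5
20: 5
12: 4
7: 2
11: 2
5: 1
1: 0
Sum: 5 + 5 + 4 + 2 + 2 + 1 + 0 = 19

Inversions: 19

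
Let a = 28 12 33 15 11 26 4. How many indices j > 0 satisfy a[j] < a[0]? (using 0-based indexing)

5

The element at index 0 is 28.
Elements after it: 12, 33, 15, 11, 26, 4
Those smaller than 28: 12, 15, 11, 26, 4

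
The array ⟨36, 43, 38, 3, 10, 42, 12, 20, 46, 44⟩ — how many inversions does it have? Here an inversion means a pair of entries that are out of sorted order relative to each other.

Count, for each position, how many later elements it exceeds:
36: 4
43: 6
38: 4
3: 0
10: 0
42: 2
12: 0
20: 0
46: 1
44: 0
Sum: 4 + 6 + 4 + 0 + 0 + 2 + 0 + 0 + 1 + 0 = 17

17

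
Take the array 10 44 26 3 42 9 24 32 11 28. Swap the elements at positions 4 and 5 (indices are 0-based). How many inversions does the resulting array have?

Inversions: 21

Positions 4 and 5 hold 42 and 9; after swapping, the array is [10, 44, 26, 3, 9, 42, 24, 32, 11, 28].
For each element, count later entries that are smaller:
10 → 3, 9 → 2
44 → 26, 3, 9, 42, 24, 32, 11, 28 → 8
26 → 3, 9, 24, 11 → 4
3 → none → 0
9 → none → 0
42 → 24, 32, 11, 28 → 4
24 → 11 → 1
32 → 11, 28 → 2
11 → none → 0
28 → none → 0
Sum: 2 + 8 + 4 + 0 + 0 + 4 + 1 + 2 + 0 + 0 = 21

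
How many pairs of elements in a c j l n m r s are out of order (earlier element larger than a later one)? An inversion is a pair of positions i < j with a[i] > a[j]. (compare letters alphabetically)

Sweep left to right; for each value list the smaller values that follow it:
a: 0
c: 0
j: 0
l: 0
n: 1
m: 0
r: 0
s: 0
Sum: 0 + 0 + 0 + 0 + 1 + 0 + 0 + 0 = 1

1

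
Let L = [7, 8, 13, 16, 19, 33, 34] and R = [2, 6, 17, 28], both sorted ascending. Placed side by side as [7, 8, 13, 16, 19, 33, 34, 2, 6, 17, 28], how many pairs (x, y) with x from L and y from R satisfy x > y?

For each element r of the right run, count left-run elements greater than r:
r = 2: 7, 8, 13, 16, 19, 33, 34 → 7
r = 6: 7, 8, 13, 16, 19, 33, 34 → 7
r = 17: 19, 33, 34 → 3
r = 28: 33, 34 → 2
Cross-inversions: 7 + 7 + 3 + 2 = 19

19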